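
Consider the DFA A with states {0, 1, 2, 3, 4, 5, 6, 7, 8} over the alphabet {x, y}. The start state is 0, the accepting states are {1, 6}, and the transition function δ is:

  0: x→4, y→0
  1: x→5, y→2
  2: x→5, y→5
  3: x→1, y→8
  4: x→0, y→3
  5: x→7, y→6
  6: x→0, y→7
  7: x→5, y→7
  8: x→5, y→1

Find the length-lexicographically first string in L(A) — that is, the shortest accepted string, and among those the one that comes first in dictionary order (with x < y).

xyx

A breadth-first search from 0 reaches an accepting state first via the path 0 → 4 → 3 → 1 on input xyx.
No string of length < 3 is accepted (BFS exhausts all shorter strings without reaching an accepting state), and xyx is the lexicographically least accepting string of length 3.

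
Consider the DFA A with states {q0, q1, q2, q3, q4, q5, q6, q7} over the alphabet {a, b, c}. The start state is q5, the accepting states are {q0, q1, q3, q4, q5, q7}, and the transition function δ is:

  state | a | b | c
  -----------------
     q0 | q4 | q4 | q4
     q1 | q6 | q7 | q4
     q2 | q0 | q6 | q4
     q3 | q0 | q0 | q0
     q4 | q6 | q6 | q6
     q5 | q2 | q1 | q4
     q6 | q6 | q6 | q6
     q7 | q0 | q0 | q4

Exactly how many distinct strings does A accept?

19

The useful subgraph on states {q0, q1, q2, q4, q5, q7} is acyclic, so L(A) is finite; the longest accepting path visits 5 useful states, giving maximum string length 4.
Counting accepting paths from q5 by length: 1 of length 0, 2 of length 1, 4 of length 2, 6 of length 3, 6 of length 4. Total 19.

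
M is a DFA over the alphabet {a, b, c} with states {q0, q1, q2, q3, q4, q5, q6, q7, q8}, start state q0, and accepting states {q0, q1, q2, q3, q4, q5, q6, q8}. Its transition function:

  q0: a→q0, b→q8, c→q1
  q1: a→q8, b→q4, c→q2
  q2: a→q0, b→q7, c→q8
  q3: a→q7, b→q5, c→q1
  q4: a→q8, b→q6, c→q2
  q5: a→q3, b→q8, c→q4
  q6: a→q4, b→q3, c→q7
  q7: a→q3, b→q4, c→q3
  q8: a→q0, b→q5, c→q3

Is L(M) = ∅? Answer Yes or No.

No

The empty string ε is accepted: the run q0 ends in the accepting state q0.
Since at least one string is accepted, L(M) is not empty.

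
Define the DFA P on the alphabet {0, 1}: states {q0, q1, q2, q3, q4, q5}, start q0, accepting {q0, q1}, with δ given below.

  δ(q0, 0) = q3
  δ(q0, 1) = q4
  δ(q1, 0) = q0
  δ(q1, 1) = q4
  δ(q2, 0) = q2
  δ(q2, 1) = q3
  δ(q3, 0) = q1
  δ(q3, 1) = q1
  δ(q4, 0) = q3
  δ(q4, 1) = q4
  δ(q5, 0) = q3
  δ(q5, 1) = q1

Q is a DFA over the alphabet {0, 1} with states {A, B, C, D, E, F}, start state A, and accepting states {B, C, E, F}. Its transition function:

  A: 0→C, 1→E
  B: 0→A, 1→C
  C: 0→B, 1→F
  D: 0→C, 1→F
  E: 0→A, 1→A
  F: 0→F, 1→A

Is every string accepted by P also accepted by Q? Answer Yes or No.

The empty string ε is in L(P) but not in L(Q).
So L(P) ⊄ L(Q).

No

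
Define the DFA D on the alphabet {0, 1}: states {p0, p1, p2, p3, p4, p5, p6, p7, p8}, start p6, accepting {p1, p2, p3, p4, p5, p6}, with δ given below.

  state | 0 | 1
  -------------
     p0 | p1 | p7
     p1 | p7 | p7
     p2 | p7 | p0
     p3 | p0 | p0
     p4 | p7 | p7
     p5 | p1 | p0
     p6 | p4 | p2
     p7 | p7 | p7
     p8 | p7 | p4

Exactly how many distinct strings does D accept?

4

The useful subgraph on states {p0, p1, p2, p4, p6} is acyclic, so L(D) is finite; the longest accepting path visits 4 useful states, giving maximum string length 3.
Counting accepting paths from p6 by length: 1 of length 0, 2 of length 1, 1 of length 3. Total 4.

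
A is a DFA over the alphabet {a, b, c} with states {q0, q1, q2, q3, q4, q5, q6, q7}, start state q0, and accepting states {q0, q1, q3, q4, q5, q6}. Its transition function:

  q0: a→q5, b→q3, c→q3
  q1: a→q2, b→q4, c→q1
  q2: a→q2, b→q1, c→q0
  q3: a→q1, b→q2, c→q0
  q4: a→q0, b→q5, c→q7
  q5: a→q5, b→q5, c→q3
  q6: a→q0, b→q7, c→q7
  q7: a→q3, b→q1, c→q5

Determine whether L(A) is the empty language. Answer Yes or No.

The empty string ε is accepted: the run q0 ends in the accepting state q0.
Since at least one string is accepted, L(A) is not empty.

No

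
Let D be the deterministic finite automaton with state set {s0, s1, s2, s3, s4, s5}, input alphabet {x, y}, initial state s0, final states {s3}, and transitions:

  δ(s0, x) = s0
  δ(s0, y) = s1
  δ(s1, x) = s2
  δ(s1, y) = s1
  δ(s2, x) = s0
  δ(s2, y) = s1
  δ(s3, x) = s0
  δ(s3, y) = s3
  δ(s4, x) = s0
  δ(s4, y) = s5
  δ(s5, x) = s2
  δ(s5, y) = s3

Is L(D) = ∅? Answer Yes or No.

Yes

The states reachable from the start state are {s0, s1, s2}.
None of the accepting states {s3} is reachable, so no string is accepted and L(D) = ∅.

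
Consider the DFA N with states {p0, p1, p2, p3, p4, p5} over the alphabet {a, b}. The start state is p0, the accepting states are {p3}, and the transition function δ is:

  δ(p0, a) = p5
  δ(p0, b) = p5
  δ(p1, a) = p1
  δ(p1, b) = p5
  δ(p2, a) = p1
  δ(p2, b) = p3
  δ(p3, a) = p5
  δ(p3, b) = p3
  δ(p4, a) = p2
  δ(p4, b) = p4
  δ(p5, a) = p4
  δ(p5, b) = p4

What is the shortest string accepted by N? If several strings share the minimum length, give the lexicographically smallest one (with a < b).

A breadth-first search from p0 reaches an accepting state first via the path p0 → p5 → p4 → p2 → p3 on input aaab.
No string of length < 4 is accepted (BFS exhausts all shorter strings without reaching an accepting state), and aaab is the lexicographically least accepting string of length 4.

aaab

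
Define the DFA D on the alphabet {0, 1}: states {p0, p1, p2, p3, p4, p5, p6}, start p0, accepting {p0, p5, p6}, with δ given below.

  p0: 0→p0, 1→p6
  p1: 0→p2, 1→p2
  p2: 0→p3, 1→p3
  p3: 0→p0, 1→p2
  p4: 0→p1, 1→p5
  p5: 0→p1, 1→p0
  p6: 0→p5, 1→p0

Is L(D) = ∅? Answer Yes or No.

The empty string ε is accepted: the run p0 ends in the accepting state p0.
Since at least one string is accepted, L(D) is not empty.

No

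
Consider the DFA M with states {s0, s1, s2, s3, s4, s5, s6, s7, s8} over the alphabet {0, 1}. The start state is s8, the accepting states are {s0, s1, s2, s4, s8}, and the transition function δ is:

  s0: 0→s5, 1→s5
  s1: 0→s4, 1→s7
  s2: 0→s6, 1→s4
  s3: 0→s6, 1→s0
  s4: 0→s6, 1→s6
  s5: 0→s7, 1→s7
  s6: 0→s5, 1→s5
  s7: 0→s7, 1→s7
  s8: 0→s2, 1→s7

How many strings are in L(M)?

3

The useful subgraph on states {s2, s4, s8} is acyclic, so L(M) is finite; the longest accepting path visits 3 useful states, giving maximum string length 2.
Counting accepting paths from s8 by length: 1 of length 0, 1 of length 1, 1 of length 2. Total 3.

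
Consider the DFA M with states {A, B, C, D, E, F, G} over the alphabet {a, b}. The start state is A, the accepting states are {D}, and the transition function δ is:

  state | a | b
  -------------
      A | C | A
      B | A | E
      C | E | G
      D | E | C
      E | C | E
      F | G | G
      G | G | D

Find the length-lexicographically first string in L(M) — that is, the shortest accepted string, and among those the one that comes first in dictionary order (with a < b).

abb

A breadth-first search from A reaches an accepting state first via the path A → C → G → D on input abb.
No string of length < 3 is accepted (BFS exhausts all shorter strings without reaching an accepting state), and abb is the lexicographically least accepting string of length 3.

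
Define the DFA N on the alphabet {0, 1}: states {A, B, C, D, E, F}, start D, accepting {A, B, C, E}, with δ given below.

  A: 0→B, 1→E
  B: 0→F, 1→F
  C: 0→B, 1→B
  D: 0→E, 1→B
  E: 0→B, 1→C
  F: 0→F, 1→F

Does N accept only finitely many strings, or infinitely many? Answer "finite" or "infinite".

The useful states (reachable from D and able to reach an accepting state) are {B, C, D, E}.
Restricted to these states the transition graph has no cycle, so every accepting path has bounded length and L is finite.

finite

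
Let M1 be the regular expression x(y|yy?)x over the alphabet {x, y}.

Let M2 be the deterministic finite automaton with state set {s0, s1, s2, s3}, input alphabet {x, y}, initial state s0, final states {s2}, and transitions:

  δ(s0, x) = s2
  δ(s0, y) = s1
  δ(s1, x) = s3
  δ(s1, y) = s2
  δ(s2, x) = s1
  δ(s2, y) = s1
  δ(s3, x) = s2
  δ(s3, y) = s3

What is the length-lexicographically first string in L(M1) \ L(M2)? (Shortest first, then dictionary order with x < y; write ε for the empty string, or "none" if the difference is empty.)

The string xyx is accepted by M1 but not by M2.
No shorter string lies in the difference, and xyx is the lexicographically first length-3 string in L(M1) \ L(M2).

xyx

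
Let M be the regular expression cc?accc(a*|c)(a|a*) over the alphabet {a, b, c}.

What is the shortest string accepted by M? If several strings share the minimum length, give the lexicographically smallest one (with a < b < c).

caccc

By inspection of the expression, no string of length less than 5 matches, and caccc is the lexicographically first match of length 5.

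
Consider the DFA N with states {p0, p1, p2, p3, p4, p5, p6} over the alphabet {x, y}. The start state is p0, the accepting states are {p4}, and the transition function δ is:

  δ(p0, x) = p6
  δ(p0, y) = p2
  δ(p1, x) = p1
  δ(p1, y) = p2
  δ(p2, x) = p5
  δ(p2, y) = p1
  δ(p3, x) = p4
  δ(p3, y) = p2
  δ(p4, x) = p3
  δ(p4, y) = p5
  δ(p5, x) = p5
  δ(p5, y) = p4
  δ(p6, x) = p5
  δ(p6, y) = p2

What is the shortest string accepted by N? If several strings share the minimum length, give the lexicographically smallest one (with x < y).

xxy

A breadth-first search from p0 reaches an accepting state first via the path p0 → p6 → p5 → p4 on input xxy.
No string of length < 3 is accepted (BFS exhausts all shorter strings without reaching an accepting state), and xxy is the lexicographically least accepting string of length 3.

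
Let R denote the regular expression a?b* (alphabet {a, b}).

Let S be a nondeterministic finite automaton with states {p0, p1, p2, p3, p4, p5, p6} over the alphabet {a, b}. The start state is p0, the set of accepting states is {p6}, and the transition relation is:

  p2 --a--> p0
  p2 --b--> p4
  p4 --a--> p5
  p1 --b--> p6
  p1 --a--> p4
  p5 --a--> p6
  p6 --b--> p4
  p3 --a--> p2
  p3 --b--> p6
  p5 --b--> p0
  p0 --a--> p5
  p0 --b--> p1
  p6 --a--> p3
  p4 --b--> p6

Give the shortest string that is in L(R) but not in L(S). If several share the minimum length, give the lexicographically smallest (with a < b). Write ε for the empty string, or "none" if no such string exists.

The empty string ε is accepted by R but not by S.
Since ε is the unique shortest string, it is the required witness.

ε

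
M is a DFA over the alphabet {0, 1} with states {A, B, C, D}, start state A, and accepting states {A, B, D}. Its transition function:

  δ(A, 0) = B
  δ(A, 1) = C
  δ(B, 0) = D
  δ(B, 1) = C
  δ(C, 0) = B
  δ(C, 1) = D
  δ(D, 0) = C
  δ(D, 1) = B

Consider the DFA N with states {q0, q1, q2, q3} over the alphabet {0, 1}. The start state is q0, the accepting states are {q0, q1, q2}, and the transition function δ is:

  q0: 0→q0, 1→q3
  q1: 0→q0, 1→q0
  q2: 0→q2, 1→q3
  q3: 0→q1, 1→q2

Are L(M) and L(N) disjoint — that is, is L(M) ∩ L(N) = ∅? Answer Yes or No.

No

The empty string ε is accepted by both M and N.
Hence L(M) ∩ L(N) ≠ ∅.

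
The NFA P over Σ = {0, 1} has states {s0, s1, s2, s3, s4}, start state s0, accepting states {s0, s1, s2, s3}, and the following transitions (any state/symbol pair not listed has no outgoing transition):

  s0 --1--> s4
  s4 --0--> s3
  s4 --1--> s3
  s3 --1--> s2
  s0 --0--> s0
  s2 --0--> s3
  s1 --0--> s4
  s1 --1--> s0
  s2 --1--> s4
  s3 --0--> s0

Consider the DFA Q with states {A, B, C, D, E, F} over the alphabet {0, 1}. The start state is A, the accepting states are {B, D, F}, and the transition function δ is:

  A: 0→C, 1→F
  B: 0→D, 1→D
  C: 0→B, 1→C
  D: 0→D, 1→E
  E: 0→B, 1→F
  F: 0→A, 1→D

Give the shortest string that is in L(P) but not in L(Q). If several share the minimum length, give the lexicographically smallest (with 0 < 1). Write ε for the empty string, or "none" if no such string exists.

ε

The empty string ε is accepted by P but not by Q.
Since ε is the unique shortest string, it is the required witness.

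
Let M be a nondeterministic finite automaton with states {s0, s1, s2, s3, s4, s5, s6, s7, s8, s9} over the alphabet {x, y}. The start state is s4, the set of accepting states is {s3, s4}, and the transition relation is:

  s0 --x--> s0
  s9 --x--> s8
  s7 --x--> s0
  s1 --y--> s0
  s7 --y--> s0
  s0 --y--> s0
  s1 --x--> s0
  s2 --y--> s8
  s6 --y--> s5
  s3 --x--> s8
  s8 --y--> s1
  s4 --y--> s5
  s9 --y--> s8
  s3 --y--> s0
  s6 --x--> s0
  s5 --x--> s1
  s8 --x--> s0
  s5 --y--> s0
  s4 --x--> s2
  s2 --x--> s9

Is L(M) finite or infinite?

The useful states (reachable from s4 and able to reach an accepting state) are {s4}.
Restricted to these states the transition graph has no cycle, so every accepting path has bounded length and L is finite.

finite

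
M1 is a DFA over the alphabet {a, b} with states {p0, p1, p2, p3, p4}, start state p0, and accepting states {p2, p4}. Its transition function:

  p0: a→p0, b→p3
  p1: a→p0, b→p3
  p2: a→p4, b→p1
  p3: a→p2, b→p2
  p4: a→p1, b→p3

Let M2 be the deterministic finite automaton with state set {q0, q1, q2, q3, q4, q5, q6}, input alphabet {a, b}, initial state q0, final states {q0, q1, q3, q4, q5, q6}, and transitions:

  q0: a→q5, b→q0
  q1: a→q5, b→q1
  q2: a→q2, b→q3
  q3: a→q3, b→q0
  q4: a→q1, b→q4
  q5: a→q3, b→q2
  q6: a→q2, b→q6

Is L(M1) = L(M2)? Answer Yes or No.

The string aba is accepted by M1 but rejected by M2.
So L(M1) ≠ L(M2).

No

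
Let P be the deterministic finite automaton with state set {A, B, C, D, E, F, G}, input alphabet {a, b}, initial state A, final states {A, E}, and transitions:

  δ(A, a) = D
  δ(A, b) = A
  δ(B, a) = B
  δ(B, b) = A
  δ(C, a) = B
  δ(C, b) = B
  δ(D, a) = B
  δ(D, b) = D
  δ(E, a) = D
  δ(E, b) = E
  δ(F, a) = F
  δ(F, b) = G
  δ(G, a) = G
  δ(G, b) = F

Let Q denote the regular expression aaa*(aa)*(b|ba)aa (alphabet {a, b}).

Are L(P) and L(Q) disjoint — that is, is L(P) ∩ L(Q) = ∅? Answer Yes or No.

Converting the expression Q to a DFA (subset construction, then merging equivalent states) gives the minimal DFA with states {q0, q1, q2, q3, q4, q5, q6, q7}, start state q0, accepting states {q6, q7} and transitions q0: a→q1, b→q2; q1: a→q3, b→q2; q2: a→q2, b→q2; q3: a→q3, b→q4; q4: a→q5, b→q2; q5: a→q6, b→q2; q6: a→q7, b→q2; q7: a→q2, b→q2.
Exploring the product automaton P × Q from the start pair (A, q0), following both machines on each input symbol, reaches 10 state pairs: (A, q0), (D, q1), (A, q2), (B, q3), (D, q2), (A, q4), (B, q2), (D, q5), (B, q6), (B, q7).
P accepts in {A, E} and Q accepts in {q6, q7}; no reachable pair has both components accepting, so no string drives both machines to acceptance simultaneously and L(P) ∩ L(Q) = ∅.
So no string is accepted by both, and the intersection is empty.

Yes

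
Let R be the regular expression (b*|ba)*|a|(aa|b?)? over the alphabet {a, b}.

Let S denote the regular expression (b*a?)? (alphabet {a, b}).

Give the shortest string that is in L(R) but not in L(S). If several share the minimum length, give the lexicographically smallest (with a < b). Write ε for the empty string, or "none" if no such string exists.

The string aa is accepted by R but not by S.
No shorter string lies in the difference, and aa is the lexicographically first length-2 string in L(R) \ L(S).

aa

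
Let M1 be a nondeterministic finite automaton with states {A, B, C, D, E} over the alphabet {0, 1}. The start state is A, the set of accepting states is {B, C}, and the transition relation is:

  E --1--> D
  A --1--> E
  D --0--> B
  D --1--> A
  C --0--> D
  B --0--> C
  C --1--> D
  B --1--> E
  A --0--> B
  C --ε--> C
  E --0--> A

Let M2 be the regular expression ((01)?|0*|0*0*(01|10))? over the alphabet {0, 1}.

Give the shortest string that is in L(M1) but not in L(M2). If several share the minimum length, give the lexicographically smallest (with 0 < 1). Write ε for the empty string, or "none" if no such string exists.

100

The string 100 is accepted by M1 but not by M2.
No shorter string lies in the difference, and 100 is the lexicographically first length-3 string in L(M1) \ L(M2).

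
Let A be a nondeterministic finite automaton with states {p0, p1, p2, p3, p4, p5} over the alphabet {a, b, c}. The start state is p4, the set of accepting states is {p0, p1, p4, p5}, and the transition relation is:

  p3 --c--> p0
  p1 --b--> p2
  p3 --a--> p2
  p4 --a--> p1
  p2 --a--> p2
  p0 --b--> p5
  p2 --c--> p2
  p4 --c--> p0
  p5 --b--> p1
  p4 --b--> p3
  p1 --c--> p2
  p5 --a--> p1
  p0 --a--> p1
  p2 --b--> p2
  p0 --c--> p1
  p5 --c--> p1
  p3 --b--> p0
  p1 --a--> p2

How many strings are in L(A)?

23

The useful subgraph on states {p0, p1, p3, p4, p5} is acyclic, so L(A) is finite; the longest accepting path visits 5 useful states, giving maximum string length 4.
Counting accepting paths from p4 by length: 1 of length 0, 2 of length 1, 5 of length 2, 9 of length 3, 6 of length 4. Total 23.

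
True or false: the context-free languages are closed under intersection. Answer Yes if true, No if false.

{aⁿbⁿcᵐ : m,n≥0} and {aᵐbⁿcⁿ : m,n≥0} are both context-free, but their intersection {aⁿbⁿcⁿ : n≥0} is not (pumping lemma).

No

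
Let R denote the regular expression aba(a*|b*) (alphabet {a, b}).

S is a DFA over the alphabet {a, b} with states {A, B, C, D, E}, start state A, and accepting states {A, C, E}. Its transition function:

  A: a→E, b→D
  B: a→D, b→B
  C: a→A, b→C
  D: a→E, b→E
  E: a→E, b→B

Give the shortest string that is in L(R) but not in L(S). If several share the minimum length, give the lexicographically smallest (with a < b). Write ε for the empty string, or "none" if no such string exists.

The string aba is accepted by R but not by S.
No shorter string lies in the difference, and aba is the lexicographically first length-3 string in L(R) \ L(S).

aba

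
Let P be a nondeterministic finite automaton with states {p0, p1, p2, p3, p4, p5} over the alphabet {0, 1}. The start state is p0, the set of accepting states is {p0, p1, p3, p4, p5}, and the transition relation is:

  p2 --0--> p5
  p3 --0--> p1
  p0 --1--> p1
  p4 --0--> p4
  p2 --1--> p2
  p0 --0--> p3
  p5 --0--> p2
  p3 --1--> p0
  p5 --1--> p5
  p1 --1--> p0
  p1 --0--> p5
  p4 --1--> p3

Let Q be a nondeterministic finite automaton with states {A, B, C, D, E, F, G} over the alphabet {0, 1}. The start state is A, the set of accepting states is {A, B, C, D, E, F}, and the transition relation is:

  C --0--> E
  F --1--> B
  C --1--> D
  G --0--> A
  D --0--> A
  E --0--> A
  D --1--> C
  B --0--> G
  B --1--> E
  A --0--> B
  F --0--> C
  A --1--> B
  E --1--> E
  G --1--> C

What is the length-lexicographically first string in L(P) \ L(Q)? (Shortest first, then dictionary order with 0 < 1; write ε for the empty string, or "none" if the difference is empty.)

The string 00 is accepted by P but not by Q.
No shorter string lies in the difference, and 00 is the lexicographically first length-2 string in L(P) \ L(Q).

00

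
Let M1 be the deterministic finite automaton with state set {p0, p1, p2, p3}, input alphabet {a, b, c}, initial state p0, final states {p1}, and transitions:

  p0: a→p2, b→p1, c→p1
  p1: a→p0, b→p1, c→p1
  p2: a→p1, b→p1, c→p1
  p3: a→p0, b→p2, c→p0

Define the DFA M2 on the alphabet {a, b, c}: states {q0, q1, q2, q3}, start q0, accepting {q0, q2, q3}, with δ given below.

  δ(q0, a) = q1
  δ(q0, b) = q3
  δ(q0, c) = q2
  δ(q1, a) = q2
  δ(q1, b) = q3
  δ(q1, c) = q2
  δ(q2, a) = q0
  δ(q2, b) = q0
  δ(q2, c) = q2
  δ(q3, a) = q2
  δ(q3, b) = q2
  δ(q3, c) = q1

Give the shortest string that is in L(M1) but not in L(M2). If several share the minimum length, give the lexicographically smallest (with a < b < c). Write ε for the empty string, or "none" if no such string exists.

The string bc is accepted by M1 but not by M2.
No shorter string lies in the difference, and bc is the lexicographically first length-2 string in L(M1) \ L(M2).

bc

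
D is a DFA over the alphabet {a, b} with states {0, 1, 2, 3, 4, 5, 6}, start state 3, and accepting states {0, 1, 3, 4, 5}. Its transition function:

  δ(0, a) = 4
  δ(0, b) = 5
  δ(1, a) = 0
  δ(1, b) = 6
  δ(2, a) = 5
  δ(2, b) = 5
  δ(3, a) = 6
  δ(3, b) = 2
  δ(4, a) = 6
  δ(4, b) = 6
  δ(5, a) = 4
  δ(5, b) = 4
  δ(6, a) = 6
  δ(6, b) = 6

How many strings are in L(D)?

The useful subgraph on states {2, 3, 4, 5} is acyclic, so L(D) is finite; the longest accepting path visits 4 useful states, giving maximum string length 3.
Counting accepting paths from 3 by length: 1 of length 0, 2 of length 2, 4 of length 3. Total 7.

7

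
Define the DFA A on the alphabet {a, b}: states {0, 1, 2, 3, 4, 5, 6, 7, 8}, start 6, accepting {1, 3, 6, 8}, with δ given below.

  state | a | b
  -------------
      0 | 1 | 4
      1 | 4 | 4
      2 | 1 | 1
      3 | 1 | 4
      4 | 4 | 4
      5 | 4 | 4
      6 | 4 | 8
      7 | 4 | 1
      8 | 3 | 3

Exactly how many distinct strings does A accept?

The useful subgraph on states {1, 3, 6, 8} is acyclic, so L(A) is finite; the longest accepting path visits 4 useful states, giving maximum string length 3.
Counting accepting paths from 6 by length: 1 of length 0, 1 of length 1, 2 of length 2, 2 of length 3. Total 6.

6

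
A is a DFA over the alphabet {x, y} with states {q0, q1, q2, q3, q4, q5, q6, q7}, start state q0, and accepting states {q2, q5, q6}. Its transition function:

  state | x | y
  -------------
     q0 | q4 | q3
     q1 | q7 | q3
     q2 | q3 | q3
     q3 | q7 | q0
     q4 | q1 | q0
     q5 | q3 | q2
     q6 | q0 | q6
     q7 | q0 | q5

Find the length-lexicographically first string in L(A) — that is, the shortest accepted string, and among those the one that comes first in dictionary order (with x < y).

yxy

A breadth-first search from q0 reaches an accepting state first via the path q0 → q3 → q7 → q5 on input yxy.
No string of length < 3 is accepted (BFS exhausts all shorter strings without reaching an accepting state), and yxy is the lexicographically least accepting string of length 3.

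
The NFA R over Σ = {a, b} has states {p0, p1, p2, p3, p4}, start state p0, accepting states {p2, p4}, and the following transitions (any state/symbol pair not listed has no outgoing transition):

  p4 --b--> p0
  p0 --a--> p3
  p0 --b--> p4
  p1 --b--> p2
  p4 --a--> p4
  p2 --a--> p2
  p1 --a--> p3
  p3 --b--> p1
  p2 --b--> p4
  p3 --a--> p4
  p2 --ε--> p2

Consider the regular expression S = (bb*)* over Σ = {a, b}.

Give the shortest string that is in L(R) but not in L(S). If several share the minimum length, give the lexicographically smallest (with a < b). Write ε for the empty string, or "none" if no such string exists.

The string aa is accepted by R but not by S.
No shorter string lies in the difference, and aa is the lexicographically first length-2 string in L(R) \ L(S).

aa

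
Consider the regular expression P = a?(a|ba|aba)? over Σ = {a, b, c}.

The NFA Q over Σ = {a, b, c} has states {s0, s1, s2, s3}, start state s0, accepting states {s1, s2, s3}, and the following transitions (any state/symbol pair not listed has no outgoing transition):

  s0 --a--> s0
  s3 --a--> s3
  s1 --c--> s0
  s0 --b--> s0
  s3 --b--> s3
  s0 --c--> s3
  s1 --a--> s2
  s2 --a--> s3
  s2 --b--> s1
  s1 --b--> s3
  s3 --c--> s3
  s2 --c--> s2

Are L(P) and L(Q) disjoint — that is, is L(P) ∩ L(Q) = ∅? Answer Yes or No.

Yes

Converting the expression P to a DFA (subset construction, then merging equivalent states) gives the minimal DFA with states {p0, p1, p2, p3, p4, p5}, start state p0, accepting states {p0, p1, p4, p5} and transitions p0: a→p1, b→p2, c→p3; p1: a→p4, b→p2, c→p3; p2: a→p5, b→p3, c→p3; p3: a→p3, b→p3, c→p3; p4: a→p3, b→p2, c→p3; p5: a→p3, b→p3, c→p3.
Exploring the product automaton P × Q from the start pair (p0, s0), following both machines on each input symbol, reaches 7 state pairs: (p0, s0), (p1, s0), (p2, s0), (p3, s3), (p4, s0), (p5, s0), (p3, s0).
P accepts in {p0, p1, p4, p5} and Q accepts in {s1, s2, s3}; no reachable pair has both components accepting, so no string drives both machines to acceptance simultaneously and L(P) ∩ L(Q) = ∅.
So no string is accepted by both, and the intersection is empty.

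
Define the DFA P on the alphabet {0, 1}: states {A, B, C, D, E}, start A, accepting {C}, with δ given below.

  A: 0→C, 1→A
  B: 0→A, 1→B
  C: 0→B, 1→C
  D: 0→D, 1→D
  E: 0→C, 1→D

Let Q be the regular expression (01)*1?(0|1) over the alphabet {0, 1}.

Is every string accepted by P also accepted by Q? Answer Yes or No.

The string 01 is in L(P) but not in L(Q).
So L(P) ⊄ L(Q).

No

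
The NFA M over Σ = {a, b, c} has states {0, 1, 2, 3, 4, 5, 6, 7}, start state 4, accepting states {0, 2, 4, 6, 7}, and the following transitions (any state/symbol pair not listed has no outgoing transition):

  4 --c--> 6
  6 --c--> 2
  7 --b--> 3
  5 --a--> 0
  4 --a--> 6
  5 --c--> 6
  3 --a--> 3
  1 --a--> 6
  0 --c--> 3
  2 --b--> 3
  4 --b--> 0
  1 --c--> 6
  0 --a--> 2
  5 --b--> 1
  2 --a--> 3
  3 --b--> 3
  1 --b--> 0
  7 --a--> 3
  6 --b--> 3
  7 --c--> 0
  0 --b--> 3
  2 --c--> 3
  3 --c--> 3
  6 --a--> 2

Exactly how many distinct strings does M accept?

The useful subgraph on states {0, 2, 4, 6} is acyclic, so L(M) is finite; the longest accepting path visits 3 useful states, giving maximum string length 2.
Counting accepting paths from 4 by length: 1 of length 0, 3 of length 1, 5 of length 2. Total 9.

9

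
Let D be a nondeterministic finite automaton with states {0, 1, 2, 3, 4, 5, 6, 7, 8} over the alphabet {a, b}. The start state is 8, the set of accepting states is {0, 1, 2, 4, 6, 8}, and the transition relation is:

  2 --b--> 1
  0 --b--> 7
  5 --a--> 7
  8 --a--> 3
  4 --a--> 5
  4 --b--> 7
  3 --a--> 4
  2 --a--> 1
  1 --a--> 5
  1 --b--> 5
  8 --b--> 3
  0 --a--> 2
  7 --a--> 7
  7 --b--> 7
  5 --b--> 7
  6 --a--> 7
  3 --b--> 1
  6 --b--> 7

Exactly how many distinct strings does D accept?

The useful subgraph on states {1, 3, 4, 8} is acyclic, so L(D) is finite; the longest accepting path visits 3 useful states, giving maximum string length 2.
Counting accepting paths from 8 by length: 1 of length 0, 4 of length 2. Total 5.

5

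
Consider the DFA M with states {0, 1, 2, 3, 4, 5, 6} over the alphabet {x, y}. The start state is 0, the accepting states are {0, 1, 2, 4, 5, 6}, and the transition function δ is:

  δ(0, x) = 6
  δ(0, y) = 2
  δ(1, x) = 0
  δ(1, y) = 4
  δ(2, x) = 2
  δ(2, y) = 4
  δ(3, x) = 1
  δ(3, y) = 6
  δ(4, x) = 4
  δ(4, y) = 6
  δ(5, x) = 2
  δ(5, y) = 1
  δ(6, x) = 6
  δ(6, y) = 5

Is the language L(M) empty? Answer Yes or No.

No

The empty string ε is accepted: the run 0 ends in the accepting state 0.
Since at least one string is accepted, L(M) is not empty.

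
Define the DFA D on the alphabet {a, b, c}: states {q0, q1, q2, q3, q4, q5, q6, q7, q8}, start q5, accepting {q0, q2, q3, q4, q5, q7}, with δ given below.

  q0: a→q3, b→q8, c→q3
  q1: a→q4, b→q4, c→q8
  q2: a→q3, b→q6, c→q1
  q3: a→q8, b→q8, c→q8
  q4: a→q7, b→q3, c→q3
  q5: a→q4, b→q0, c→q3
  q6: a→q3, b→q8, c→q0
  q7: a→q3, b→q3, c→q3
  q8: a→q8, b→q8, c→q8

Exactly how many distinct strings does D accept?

12

The useful subgraph on states {q0, q3, q4, q5, q7} is acyclic, so L(D) is finite; the longest accepting path visits 4 useful states, giving maximum string length 3.
Counting accepting paths from q5 by length: 1 of length 0, 3 of length 1, 5 of length 2, 3 of length 3. Total 12.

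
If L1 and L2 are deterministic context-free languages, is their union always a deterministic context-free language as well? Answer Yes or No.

No

{aⁿbⁿ : n≥0} and {aⁿb²ⁿ : n≥0} are each accepted by a deterministic PDA (push the a's; pop one per b, respectively one per two b's), but their union U is not. Suppose a DPDA M accepted U. Being deterministic, M has a single run on aⁿb²ⁿ, and since aⁿbⁿ ∈ U that run passes through an accepting configuration right after consuming the prefix aⁿbⁿ and then goes on to accept again after n more b's. Build an ordinary (nondeterministic) PDA M′ that simulates M on a's and b's and, at any moment when M is in an accepting state, may switch to a second mode in which it reads only c's, feeding each c to M as a b; M′ accepts when M does. Then M′ accepts aⁱbʲcᵏ (k≥1) exactly when both aⁱbʲ ∈ U and aⁱbʲ⁺ᵏ ∈ U, and checking the four cases (i=j or j=2i, combined with j+k=i or j+k=2i) leaves only i=j=k: so L(M′) ∩ a*b*c⁺ = {aⁿbⁿcⁿ : n≥1} would be context-free, which it is not (pumping lemma) — contradiction. (The union is an unambiguous CFL; it is determinism, not unambiguity, that fails.)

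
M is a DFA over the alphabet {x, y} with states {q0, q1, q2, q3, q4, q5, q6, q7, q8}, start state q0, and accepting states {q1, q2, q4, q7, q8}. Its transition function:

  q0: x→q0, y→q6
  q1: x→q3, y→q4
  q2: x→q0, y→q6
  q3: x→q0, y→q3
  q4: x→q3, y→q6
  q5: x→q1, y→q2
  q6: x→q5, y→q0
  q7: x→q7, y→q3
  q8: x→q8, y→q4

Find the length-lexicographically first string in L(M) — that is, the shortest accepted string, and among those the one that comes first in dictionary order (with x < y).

yxx

A breadth-first search from q0 reaches an accepting state first via the path q0 → q6 → q5 → q1 on input yxx.
No string of length < 3 is accepted (BFS exhausts all shorter strings without reaching an accepting state), and yxx is the lexicographically least accepting string of length 3.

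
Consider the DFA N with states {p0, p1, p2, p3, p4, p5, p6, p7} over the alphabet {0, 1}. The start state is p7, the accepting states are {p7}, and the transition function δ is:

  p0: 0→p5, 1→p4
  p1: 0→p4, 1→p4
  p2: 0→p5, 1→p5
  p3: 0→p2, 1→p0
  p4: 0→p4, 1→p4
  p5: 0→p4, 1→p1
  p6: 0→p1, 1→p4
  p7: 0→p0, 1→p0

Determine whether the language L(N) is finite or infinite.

finite

The useful states (reachable from p7 and able to reach an accepting state) are {p7}.
Restricted to these states the transition graph has no cycle, so every accepting path has bounded length and L is finite.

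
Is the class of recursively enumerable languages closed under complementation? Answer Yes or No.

If both L and its complement were r.e., running the two recognisers in parallel would decide L, so L would be recursive; but there are r.e. languages that are not recursive (e.g. the halting problem), and their complements are therefore not r.e.

No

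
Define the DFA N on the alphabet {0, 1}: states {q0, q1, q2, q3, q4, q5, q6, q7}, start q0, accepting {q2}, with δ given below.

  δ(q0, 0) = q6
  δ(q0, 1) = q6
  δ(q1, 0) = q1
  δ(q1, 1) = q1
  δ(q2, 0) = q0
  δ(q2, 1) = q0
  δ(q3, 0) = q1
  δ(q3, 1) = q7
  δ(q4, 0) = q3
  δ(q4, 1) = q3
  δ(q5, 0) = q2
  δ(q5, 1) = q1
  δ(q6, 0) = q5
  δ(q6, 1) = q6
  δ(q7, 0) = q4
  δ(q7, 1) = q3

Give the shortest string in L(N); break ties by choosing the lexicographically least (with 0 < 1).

000

A breadth-first search from q0 reaches an accepting state first via the path q0 → q6 → q5 → q2 on input 000.
No string of length < 3 is accepted (BFS exhausts all shorter strings without reaching an accepting state), and 000 is the lexicographically least accepting string of length 3.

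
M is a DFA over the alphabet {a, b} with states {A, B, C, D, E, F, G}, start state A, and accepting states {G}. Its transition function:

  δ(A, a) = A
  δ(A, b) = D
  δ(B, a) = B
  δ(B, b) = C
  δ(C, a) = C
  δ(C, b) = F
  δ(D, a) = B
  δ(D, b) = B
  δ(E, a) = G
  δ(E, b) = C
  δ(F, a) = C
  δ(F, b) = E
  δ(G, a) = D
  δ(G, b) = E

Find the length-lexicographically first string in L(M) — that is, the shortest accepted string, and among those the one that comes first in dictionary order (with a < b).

babbba

A breadth-first search from A reaches an accepting state first via the path A → D → B → C → F → E → G on input babbba.
No string of length < 6 is accepted (BFS exhausts all shorter strings without reaching an accepting state), and babbba is the lexicographically least accepting string of length 6.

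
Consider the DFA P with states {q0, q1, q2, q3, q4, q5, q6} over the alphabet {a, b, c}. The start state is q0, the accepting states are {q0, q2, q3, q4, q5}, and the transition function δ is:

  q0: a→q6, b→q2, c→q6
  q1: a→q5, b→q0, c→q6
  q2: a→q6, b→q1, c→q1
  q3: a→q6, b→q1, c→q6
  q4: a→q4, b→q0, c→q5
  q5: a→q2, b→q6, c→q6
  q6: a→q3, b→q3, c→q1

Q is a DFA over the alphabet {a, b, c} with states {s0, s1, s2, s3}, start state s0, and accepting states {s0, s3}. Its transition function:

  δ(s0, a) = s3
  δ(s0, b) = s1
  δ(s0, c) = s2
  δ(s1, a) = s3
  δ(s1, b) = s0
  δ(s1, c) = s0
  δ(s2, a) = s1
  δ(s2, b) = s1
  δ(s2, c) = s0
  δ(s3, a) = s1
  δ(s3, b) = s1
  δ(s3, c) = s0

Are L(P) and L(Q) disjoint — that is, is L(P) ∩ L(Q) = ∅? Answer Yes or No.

The empty string ε is accepted by both P and Q.
Hence L(P) ∩ L(Q) ≠ ∅.

No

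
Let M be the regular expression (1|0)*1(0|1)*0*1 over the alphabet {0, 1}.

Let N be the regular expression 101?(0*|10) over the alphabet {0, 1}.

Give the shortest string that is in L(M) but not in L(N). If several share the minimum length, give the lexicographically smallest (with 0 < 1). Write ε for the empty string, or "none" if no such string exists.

11

The string 11 is accepted by M but not by N.
No shorter string lies in the difference, and 11 is the lexicographically first length-2 string in L(M) \ L(N).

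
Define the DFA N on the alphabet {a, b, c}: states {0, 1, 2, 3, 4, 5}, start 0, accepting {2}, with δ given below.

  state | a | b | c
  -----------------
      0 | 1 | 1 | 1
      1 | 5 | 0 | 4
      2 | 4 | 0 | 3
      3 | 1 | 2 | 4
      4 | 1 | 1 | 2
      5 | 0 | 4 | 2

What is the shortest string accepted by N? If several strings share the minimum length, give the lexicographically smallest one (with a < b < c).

aac

A breadth-first search from 0 reaches an accepting state first via the path 0 → 1 → 5 → 2 on input aac.
No string of length < 3 is accepted (BFS exhausts all shorter strings without reaching an accepting state), and aac is the lexicographically least accepting string of length 3.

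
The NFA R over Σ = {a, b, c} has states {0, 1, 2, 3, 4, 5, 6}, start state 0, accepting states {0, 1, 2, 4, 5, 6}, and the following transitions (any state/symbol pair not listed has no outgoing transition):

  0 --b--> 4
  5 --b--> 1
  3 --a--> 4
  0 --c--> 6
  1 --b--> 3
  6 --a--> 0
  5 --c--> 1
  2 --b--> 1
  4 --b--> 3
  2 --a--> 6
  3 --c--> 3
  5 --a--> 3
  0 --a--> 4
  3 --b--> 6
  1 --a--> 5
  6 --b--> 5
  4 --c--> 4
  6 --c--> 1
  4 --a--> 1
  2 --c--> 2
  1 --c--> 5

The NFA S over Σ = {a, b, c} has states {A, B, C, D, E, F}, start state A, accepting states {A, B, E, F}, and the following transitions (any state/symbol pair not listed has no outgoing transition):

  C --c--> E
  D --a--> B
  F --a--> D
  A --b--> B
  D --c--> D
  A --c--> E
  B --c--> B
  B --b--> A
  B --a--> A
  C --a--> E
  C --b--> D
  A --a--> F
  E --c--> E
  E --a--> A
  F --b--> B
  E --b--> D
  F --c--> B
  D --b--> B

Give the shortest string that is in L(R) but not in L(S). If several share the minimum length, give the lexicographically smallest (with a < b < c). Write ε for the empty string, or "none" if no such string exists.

aa

The string aa is accepted by R but not by S.
No shorter string lies in the difference, and aa is the lexicographically first length-2 string in L(R) \ L(S).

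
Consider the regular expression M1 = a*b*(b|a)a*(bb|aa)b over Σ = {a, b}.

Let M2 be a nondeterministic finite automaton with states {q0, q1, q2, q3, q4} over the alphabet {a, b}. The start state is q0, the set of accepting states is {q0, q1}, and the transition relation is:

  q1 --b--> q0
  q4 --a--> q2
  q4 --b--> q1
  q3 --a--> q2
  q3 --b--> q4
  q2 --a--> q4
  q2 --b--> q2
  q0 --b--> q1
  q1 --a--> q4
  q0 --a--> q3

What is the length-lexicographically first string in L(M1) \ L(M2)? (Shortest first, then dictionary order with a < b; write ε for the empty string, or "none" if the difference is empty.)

baab

The string baab is accepted by M1 but not by M2.
No shorter string lies in the difference, and baab is the lexicographically first length-4 string in L(M1) \ L(M2).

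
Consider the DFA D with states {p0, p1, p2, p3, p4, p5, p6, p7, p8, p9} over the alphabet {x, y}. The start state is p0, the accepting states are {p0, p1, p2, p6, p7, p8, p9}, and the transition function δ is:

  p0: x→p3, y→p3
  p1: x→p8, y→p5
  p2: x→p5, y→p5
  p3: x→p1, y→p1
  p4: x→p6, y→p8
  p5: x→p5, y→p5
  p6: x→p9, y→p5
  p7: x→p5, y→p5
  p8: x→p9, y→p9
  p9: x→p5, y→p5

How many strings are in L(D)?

17

The useful subgraph on states {p0, p1, p3, p8, p9} is acyclic, so L(D) is finite; the longest accepting path visits 5 useful states, giving maximum string length 4.
Counting accepting paths from p0 by length: 1 of length 0, 4 of length 2, 4 of length 3, 8 of length 4. Total 17.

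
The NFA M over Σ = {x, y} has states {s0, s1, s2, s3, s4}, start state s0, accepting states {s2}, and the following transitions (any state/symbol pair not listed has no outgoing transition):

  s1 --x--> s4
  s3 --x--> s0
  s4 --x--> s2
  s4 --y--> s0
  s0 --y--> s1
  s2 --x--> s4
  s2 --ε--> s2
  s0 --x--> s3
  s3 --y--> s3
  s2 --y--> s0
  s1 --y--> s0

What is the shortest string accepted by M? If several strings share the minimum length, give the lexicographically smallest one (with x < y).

A breadth-first search from s0 reaches an accepting state first via the path s0 → s1 → s4 → s2 on input yxx.
No string of length < 3 is accepted (BFS exhausts all shorter strings without reaching an accepting state), and yxx is the lexicographically least accepting string of length 3.

yxx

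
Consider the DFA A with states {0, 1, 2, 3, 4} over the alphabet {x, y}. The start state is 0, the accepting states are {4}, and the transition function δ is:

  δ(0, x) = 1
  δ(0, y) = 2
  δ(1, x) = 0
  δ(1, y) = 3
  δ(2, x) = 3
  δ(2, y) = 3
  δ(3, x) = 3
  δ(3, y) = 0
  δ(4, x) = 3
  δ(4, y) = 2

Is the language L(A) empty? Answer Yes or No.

Yes

The states reachable from the start state are {0, 1, 2, 3}.
None of the accepting states {4} is reachable, so no string is accepted and L(A) = ∅.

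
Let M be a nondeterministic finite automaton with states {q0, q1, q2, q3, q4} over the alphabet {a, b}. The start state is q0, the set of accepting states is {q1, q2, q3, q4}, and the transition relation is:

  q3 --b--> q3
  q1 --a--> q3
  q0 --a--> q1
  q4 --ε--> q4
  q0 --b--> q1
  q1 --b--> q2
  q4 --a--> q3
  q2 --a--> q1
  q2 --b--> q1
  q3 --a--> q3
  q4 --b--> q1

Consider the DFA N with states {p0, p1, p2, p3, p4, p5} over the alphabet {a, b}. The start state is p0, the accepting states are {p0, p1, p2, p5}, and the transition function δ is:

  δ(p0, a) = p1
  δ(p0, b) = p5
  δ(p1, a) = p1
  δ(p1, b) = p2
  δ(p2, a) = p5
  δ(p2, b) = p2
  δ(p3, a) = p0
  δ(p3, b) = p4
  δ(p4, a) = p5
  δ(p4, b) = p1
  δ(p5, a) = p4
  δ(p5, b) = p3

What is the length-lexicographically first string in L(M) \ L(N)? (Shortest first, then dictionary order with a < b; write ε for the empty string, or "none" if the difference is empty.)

ba

The string ba is accepted by M but not by N.
No shorter string lies in the difference, and ba is the lexicographically first length-2 string in L(M) \ L(N).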